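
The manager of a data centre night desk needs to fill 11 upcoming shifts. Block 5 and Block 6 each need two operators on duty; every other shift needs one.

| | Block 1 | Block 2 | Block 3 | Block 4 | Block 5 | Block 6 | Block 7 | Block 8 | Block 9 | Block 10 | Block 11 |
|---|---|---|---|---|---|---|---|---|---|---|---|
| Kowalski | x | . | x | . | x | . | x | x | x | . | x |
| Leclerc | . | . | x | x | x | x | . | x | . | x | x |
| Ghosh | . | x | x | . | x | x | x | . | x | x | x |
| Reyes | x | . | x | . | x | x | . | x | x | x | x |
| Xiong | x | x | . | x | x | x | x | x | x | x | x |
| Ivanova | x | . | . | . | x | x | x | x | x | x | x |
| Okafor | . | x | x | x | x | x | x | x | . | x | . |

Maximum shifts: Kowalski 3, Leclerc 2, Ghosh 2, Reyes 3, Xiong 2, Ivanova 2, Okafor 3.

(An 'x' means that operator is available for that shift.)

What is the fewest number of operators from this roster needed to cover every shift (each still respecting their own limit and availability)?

13 slots to fill and no one can take more than 3, so at least ⌈13/3⌉ = 5 operators are needed.
Kowalski, Leclerc, Ghosh, Reyes, and Okafor alone can cover everything: Block 1→Kowalski, Block 2→Ghosh, Block 3→Okafor, Block 4→Leclerc, Block 5→Reyes+Okafor, Block 6→Reyes+Okafor, Block 7→Kowalski, Block 8→Leclerc, Block 9→Kowalski, Block 10→Ghosh, Block 11→Reyes.

5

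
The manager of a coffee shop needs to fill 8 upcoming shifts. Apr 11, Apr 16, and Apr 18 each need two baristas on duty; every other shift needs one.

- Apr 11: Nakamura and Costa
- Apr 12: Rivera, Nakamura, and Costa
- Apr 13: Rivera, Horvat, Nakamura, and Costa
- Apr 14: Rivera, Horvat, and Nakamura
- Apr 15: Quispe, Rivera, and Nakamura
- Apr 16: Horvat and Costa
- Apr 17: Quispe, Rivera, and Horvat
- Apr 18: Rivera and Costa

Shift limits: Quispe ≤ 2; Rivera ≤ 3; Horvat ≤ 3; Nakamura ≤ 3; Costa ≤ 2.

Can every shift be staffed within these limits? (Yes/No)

Total capacity is 13 and 11 slots are needed, so capacity alone doesn't rule it out.
Shifts {Apr 11, Apr 16, Apr 18} need 6 worker-slots in total, but the baristas available for any of those shifts (Rivera, Horvat, Nakamura, and Costa) can supply at most 5 among them. So no valid schedule exists.

No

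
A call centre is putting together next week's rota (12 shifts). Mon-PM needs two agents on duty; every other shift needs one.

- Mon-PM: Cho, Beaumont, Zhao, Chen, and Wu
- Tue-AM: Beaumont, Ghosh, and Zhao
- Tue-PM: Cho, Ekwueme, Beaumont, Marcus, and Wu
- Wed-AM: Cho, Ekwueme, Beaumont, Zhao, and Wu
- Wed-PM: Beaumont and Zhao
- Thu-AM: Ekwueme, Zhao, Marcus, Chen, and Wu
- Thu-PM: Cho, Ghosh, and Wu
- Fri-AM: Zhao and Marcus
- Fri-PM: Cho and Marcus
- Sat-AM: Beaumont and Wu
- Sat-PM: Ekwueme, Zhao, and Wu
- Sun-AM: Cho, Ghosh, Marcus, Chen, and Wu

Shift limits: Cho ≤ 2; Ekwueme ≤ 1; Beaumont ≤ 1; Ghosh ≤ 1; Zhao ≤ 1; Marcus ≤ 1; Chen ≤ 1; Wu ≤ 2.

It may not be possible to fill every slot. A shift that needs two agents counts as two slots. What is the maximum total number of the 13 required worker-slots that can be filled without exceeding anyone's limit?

10

Total capacity across all agents is 2+1+1+1+1+1+1+2 = 10, and 13 slots are needed, so at most 10 can be filled.
An assignment achieving 10: Mon-PM→Chen+Wu, Tue-AM→Ghosh, Tue-PM→Marcus, Wed-PM→Beaumont, Thu-PM→Cho, Fri-AM→Zhao, Fri-PM→Cho, Sat-AM→Wu, Sat-PM→Ekwueme.
Loads: Cho 2/2, Ekwueme 1/1, Beaumont 1/1, Ghosh 1/1, Zhao 1/1, Marcus 1/1, Chen 1/1, Wu 2/2.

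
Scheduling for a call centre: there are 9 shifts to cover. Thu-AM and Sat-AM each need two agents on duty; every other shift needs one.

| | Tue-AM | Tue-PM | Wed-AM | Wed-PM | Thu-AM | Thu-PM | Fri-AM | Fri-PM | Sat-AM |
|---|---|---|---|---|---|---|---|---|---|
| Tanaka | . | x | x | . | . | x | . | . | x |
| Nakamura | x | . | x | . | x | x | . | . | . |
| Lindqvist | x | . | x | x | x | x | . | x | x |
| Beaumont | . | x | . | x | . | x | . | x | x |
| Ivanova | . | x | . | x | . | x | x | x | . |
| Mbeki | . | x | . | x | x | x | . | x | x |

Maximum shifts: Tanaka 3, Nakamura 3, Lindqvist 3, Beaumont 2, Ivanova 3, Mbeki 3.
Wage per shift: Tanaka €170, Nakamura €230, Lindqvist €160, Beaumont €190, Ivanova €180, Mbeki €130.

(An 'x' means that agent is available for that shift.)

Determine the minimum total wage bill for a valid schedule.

Fri-AM can only be covered by Ivanova, so that assignment is forced.
Picking the cheapest available agent for each shift independently would cost €1600, but that ignores the shift limits.
An optimal schedule: Tue-AM→Lindqvist, Tue-PM→Tanaka, Wed-AM→Lindqvist, Wed-PM→Mbeki, Thu-AM→Mbeki+Lindqvist, Thu-PM→Tanaka, Fri-AM→Ivanova, Fri-PM→Ivanova, Sat-AM→Mbeki+Tanaka.
Total: 160 + 170 + 160 + 130 + 130 + 160 + 170 + 180 + 180 + 130 + 170 = €1740.

€1740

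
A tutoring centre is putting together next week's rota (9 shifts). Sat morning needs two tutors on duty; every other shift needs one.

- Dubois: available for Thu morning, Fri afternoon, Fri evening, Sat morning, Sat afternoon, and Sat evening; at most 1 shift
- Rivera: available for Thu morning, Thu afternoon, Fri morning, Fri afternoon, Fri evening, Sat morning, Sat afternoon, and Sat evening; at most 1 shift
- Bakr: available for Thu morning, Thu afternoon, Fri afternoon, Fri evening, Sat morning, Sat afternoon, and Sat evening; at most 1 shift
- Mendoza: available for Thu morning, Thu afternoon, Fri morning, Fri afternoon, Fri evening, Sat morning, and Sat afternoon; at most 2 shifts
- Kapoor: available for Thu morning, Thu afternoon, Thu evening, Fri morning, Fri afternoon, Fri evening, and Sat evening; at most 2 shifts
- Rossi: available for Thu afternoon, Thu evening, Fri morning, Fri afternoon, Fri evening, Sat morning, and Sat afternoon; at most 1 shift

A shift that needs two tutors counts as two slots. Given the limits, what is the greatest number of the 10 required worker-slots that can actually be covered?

Total capacity across all tutors is 1+1+1+2+2+1 = 8, and 10 slots are needed, so at most 8 can be filled.
An assignment achieving 8: Thu morning→Bakr, Thu afternoon→Mendoza, Thu evening→Kapoor, Fri morning→Rivera, Fri afternoon→Kapoor, Sat morning→Mendoza+Rossi, Sat evening→Dubois.
Loads: Dubois 1/1, Rivera 1/1, Bakr 1/1, Mendoza 2/2, Kapoor 2/2, Rossi 1/1.

8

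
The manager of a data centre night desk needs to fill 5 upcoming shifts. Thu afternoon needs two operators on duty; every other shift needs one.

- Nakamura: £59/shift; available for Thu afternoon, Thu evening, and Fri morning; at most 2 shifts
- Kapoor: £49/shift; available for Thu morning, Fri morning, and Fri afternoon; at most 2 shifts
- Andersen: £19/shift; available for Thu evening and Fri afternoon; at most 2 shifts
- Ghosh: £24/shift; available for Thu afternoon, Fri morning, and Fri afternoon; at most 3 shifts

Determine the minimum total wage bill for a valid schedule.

Thu morning can only be covered by Kapoor, so that assignment is forced.
Thu afternoon can only be covered by Nakamura and Ghosh, so that assignment is forced.
Picking the cheapest available operator for each shift independently would cost £194, and that bound is achievable.
An optimal schedule: Thu morning→Kapoor, Thu afternoon→Ghosh+Nakamura, Thu evening→Andersen, Fri morning→Ghosh, Fri afternoon→Andersen.
Total: 49 + 24 + 59 + 19 + 24 + 19 = £194.

£194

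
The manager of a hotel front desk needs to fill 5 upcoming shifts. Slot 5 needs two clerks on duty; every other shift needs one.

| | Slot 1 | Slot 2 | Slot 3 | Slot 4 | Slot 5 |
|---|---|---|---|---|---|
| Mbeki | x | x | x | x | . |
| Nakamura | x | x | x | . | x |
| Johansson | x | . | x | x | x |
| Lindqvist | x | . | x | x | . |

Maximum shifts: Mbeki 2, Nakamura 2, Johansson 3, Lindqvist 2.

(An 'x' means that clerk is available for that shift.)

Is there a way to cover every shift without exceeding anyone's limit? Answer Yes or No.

Slot 5 can only be covered by Nakamura and Johansson, so that assignment is forced.
One valid schedule: Slot 1→Nakamura, Slot 2→Mbeki, Slot 3→Johansson, Slot 4→Mbeki, Slot 5→Nakamura+Johansson.
Loads: Mbeki 2/2, Nakamura 2/2, Johansson 2/3, Lindqvist 0/2 — all within limits.

Yes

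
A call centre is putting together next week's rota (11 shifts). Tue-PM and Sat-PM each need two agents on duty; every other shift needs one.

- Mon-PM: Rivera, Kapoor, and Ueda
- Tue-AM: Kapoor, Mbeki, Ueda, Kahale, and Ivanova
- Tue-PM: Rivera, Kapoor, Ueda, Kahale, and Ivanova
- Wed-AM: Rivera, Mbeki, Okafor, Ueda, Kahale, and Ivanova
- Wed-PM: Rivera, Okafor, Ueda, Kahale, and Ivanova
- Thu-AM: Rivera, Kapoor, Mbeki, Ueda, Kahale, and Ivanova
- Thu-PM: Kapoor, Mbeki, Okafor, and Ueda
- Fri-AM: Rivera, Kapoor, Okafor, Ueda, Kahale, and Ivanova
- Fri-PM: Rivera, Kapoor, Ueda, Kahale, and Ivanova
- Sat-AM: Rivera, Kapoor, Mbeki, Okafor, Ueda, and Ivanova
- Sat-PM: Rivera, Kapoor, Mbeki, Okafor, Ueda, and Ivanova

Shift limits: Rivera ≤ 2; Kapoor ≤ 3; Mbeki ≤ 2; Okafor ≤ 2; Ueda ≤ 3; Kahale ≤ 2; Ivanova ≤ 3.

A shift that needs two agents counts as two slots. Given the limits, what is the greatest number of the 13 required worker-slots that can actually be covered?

Total capacity across all agents is 2+3+2+2+3+2+3 = 17, and 13 slots are needed, so at most 13 can be filled.
An assignment achieving 13: Mon-PM→Rivera, Tue-AM→Kapoor, Tue-PM→Rivera+Kapoor, Wed-AM→Mbeki, Wed-PM→Okafor, Thu-AM→Mbeki, Thu-PM→Kapoor, Fri-AM→Okafor, Fri-PM→Ueda, Sat-AM→Ueda, Sat-PM→Ueda+Ivanova.
Loads: Rivera 2/2, Kapoor 3/3, Mbeki 2/2, Okafor 2/2, Ueda 3/3, Kahale 0/2, Ivanova 1/3.

13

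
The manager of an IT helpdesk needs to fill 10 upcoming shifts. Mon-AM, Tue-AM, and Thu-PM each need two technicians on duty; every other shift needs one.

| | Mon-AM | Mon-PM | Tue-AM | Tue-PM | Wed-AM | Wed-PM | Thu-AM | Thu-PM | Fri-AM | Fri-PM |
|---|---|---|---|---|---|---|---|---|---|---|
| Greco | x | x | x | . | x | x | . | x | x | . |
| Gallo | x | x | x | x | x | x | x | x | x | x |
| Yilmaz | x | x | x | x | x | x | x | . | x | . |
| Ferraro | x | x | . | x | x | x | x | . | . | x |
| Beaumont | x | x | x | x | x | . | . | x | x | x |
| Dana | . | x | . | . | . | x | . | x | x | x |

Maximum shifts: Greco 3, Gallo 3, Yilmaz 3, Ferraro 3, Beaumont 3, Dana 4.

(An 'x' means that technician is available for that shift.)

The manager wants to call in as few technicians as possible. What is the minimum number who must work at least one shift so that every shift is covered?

4

13 slots to fill and no one can take more than 4, so at least ⌈13/4⌉ = 4 technicians are needed.
Greco, Gallo, Yilmaz, and Dana alone can cover everything: Mon-AM→Greco+Yilmaz, Mon-PM→Dana, Tue-AM→Greco+Yilmaz, Tue-PM→Gallo, Wed-AM→Yilmaz, Wed-PM→Dana, Thu-AM→Gallo, Thu-PM→Greco+Dana, Fri-AM→Dana, Fri-PM→Gallo.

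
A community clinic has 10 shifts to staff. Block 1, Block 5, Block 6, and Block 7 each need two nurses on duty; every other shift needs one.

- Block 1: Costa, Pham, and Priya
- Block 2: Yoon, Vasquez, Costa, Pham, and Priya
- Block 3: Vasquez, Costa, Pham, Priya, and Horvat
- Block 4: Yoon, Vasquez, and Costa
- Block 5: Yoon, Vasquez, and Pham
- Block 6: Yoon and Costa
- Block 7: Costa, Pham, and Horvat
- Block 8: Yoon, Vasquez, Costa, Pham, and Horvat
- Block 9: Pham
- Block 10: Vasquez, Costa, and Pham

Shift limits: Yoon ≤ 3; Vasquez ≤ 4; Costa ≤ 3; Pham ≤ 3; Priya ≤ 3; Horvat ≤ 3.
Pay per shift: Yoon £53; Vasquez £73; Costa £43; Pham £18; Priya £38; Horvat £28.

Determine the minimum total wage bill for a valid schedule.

£502

Block 6 can only be covered by Yoon and Costa, so that assignment is forced.
Block 9 can only be covered by Pham, so that assignment is forced.
Picking the cheapest available nurse for each shift independently would cost £402, but that ignores the shift limits.
An optimal schedule: Block 1→Pham+Priya, Block 2→Priya, Block 3→Horvat, Block 4→Yoon, Block 5→Pham+Yoon, Block 6→Costa+Yoon, Block 7→Horvat+Costa, Block 8→Horvat, Block 9→Pham, Block 10→Costa.
Total: 18 + 38 + 38 + 28 + 53 + 18 + 53 + 43 + 53 + 28 + 43 + 28 + 18 + 43 = £502.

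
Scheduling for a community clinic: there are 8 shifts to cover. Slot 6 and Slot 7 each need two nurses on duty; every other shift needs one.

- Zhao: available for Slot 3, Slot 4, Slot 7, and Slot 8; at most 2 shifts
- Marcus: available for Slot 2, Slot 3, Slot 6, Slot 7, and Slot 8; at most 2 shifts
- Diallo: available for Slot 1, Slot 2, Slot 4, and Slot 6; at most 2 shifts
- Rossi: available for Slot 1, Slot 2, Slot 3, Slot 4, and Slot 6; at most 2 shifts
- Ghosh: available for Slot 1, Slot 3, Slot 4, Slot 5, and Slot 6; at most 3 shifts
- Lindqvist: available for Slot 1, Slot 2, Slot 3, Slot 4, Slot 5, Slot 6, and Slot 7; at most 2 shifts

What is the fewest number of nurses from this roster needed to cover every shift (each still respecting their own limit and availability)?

10 slots to fill and no one can take more than 3, so at least ⌈10/3⌉ = 4 nurses are needed.
Any 4 nurses together have capacity at most 3+2+2+2 = 9 < 10 slots, so 4 can never suffice.
Zhao, Marcus, Diallo, Rossi, and Ghosh alone can cover everything: Slot 1→Diallo, Slot 2→Marcus, Slot 3→Rossi, Slot 4→Diallo, Slot 5→Ghosh, Slot 6→Rossi+Ghosh, Slot 7→Zhao+Marcus, Slot 8→Zhao.

5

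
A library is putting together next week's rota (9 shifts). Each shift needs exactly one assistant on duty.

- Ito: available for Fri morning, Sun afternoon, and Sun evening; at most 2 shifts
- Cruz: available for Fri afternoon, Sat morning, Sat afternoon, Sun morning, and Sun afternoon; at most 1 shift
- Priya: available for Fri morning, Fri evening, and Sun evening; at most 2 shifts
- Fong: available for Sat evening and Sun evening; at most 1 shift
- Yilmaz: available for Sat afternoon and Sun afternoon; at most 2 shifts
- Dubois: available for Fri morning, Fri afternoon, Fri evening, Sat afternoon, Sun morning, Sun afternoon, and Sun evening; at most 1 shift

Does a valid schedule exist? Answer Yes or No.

No

Total capacity is 9 and 9 slots are needed, so capacity alone doesn't rule it out.
Shifts {Fri afternoon, Sat morning, Sun morning} need 3 worker-slots in total, but the assistants available for any of those shifts (Cruz and Dubois) can supply at most 2 among them. So no valid schedule exists.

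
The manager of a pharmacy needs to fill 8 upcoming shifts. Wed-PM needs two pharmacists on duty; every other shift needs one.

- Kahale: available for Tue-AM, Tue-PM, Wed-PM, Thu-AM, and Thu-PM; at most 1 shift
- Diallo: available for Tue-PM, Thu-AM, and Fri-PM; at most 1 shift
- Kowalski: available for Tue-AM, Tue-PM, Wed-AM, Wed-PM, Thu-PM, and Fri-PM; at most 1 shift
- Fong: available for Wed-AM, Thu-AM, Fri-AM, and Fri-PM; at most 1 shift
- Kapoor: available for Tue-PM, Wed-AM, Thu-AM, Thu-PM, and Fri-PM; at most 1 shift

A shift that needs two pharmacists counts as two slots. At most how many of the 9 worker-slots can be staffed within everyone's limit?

Total capacity across all pharmacists is 1+1+1+1+1 = 5, and 9 slots are needed, so at most 5 can be filled.
An assignment achieving 5: Tue-AM→Kahale, Tue-PM→Diallo, Wed-AM→Kapoor, Wed-PM→Kowalski, Fri-AM→Fong.
Loads: Kahale 1/1, Diallo 1/1, Kowalski 1/1, Fong 1/1, Kapoor 1/1.

5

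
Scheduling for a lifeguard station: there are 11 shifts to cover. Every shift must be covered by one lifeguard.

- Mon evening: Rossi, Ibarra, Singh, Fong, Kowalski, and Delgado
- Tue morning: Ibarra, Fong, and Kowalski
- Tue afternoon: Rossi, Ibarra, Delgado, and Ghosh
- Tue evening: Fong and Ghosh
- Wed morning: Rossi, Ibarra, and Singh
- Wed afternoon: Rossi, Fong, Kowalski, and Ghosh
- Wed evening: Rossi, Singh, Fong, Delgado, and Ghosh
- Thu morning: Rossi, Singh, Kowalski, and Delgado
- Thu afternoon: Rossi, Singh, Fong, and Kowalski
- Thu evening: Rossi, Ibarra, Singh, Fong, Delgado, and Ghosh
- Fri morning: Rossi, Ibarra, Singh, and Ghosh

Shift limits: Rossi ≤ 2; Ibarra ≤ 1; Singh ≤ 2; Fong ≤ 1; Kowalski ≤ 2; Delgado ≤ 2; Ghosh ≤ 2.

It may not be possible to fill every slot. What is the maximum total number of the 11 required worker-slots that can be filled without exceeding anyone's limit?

11

Total capacity across all lifeguards is 2+1+2+1+2+2+2 = 12, and 11 slots are needed, so at most 11 can be filled.
An assignment achieving 11: Mon evening→Kowalski, Tue morning→Ibarra, Tue afternoon→Rossi, Tue evening→Fong, Wed morning→Rossi, Wed afternoon→Kowalski, Wed evening→Delgado, Thu morning→Singh, Thu afternoon→Singh, Thu evening→Delgado, Fri morning→Ghosh.
Loads: Rossi 2/2, Ibarra 1/1, Singh 2/2, Fong 1/1, Kowalski 2/2, Delgado 2/2, Ghosh 1/2.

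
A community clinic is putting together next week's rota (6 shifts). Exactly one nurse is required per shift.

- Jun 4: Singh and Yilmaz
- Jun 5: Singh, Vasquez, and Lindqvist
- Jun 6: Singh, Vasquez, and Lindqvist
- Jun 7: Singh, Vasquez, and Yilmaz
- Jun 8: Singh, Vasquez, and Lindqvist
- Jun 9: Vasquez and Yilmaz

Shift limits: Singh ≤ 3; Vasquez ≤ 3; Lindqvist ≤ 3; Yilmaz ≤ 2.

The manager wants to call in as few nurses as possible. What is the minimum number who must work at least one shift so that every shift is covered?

6 slots to fill and no one can take more than 3, so at least ⌈6/3⌉ = 2 nurses are needed.
Singh and Vasquez alone can cover everything: Jun 4→Singh, Jun 5→Singh, Jun 6→Singh, Jun 7→Vasquez, Jun 8→Vasquez, Jun 9→Vasquez.

2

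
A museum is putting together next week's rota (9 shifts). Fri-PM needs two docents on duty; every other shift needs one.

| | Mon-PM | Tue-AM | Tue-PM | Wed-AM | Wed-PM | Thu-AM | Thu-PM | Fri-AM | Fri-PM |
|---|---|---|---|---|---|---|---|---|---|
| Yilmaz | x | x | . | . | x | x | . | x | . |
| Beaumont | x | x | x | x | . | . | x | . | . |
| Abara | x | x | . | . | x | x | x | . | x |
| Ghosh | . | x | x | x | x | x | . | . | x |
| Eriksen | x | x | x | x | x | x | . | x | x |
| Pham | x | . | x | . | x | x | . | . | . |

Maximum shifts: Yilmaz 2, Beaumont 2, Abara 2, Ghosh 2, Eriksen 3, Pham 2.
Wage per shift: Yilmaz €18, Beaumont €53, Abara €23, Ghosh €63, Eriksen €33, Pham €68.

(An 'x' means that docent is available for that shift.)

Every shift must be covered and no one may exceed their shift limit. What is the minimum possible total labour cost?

€350

Picking the cheapest available docent for each shift independently would cost €235, but that ignores the shift limits.
An optimal schedule: Mon-PM→Beaumont, Tue-AM→Beaumont, Tue-PM→Eriksen, Wed-AM→Eriksen, Wed-PM→Yilmaz, Thu-AM→Ghosh, Thu-PM→Abara, Fri-AM→Yilmaz, Fri-PM→Abara+Eriksen.
Total: 53 + 53 + 33 + 33 + 18 + 63 + 23 + 18 + 23 + 33 = €350.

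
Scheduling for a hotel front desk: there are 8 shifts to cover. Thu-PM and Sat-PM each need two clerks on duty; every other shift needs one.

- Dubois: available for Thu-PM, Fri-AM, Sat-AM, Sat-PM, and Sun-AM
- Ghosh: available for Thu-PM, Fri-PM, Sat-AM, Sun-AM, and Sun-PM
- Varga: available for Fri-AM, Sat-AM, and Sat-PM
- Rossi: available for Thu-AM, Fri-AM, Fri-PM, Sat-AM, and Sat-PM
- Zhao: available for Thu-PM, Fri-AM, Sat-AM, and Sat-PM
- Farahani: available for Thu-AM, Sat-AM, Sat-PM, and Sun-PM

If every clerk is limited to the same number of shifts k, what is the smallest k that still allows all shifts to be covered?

2

With 6 clerks and 10 worker-slots to fill, someone must work at least ⌈10/6⌉ = 2 shifts, so k ≥ 2.
k = 2 works: Thu-AM→Rossi, Thu-PM→Dubois+Zhao, Fri-AM→Varga, Fri-PM→Ghosh, Sat-AM→Varga, Sat-PM→Rossi+Zhao, Sun-AM→Dubois, Sun-PM→Ghosh.
Loads: Dubois 2, Ghosh 2, Varga 2, Rossi 2, Zhao 2, Farahani 0 — all ≤ 2.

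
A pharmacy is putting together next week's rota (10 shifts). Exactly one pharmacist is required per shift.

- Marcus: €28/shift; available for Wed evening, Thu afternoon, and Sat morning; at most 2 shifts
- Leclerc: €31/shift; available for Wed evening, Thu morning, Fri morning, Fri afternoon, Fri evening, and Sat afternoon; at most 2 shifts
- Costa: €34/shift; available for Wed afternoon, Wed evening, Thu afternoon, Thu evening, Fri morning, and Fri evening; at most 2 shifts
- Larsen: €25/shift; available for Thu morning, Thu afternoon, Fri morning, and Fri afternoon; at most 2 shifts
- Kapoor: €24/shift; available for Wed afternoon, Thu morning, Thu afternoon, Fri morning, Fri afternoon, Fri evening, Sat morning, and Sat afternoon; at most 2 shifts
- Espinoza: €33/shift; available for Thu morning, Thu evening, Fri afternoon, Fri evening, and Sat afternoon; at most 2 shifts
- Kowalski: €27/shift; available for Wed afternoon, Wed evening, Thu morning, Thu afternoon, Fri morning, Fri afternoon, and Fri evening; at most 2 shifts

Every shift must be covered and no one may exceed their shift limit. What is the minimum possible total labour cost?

€272

Picking the cheapest available pharmacist for each shift independently would cost €252, but that ignores the shift limits.
An optimal schedule: Wed afternoon→Kapoor, Wed evening→Marcus, Thu morning→Larsen, Thu afternoon→Marcus, Thu evening→Espinoza, Fri morning→Larsen, Fri afternoon→Kowalski, Fri evening→Kowalski, Sat morning→Kapoor, Sat afternoon→Leclerc.
Total: 24 + 28 + 25 + 28 + 33 + 25 + 27 + 27 + 24 + 31 = €272.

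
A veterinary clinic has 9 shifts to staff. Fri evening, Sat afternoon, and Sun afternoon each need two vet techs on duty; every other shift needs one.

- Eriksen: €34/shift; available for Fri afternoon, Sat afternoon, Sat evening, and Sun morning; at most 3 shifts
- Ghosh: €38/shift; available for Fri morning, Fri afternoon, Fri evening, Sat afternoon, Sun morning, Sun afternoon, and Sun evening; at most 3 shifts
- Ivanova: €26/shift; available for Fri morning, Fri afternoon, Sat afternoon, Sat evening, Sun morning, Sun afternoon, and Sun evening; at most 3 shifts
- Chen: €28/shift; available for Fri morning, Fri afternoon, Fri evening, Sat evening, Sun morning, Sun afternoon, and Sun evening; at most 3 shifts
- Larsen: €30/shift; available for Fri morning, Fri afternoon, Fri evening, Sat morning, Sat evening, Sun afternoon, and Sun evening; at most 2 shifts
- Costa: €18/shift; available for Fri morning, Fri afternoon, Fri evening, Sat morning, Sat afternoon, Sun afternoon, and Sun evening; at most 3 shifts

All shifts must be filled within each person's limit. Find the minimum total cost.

Picking the cheapest available vet tech for each shift independently would cost €258, but that ignores the shift limits.
An optimal schedule: Fri morning→Costa, Fri afternoon→Chen, Fri evening→Chen+Larsen, Sat morning→Costa, Sat afternoon→Ivanova+Eriksen, Sat evening→Ivanova, Sun morning→Ivanova, Sun afternoon→Chen+Larsen, Sun evening→Costa.
Total: 18 + 28 + 28 + 30 + 18 + 26 + 34 + 26 + 26 + 28 + 30 + 18 = €310.

€310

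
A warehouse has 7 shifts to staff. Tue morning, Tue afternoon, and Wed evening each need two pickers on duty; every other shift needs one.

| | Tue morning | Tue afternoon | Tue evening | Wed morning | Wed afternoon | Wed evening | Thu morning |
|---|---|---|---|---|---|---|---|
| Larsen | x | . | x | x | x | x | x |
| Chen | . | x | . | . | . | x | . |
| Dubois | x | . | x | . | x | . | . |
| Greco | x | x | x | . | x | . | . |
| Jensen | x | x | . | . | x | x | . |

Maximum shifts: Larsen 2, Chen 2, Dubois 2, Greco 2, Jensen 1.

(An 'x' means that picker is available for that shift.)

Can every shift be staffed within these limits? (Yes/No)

Total capacity is 2+2+2+2+1 = 9 but 10 worker-slots are needed — infeasible.

No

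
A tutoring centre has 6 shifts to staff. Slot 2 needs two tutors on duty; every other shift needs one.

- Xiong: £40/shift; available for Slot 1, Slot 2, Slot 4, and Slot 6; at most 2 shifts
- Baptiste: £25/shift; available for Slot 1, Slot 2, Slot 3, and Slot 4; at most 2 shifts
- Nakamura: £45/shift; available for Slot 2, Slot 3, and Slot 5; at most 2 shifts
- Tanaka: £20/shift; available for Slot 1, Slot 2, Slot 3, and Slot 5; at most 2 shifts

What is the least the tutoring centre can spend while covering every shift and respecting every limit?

£215

Slot 6 can only be covered by Xiong, so that assignment is forced.
Picking the cheapest available tutor for each shift independently would cost £170, but that ignores the shift limits.
An optimal schedule: Slot 1→Tanaka, Slot 2→Xiong+Nakamura, Slot 3→Baptiste, Slot 4→Baptiste, Slot 5→Tanaka, Slot 6→Xiong.
Total: 20 + 40 + 45 + 25 + 25 + 20 + 40 = £215.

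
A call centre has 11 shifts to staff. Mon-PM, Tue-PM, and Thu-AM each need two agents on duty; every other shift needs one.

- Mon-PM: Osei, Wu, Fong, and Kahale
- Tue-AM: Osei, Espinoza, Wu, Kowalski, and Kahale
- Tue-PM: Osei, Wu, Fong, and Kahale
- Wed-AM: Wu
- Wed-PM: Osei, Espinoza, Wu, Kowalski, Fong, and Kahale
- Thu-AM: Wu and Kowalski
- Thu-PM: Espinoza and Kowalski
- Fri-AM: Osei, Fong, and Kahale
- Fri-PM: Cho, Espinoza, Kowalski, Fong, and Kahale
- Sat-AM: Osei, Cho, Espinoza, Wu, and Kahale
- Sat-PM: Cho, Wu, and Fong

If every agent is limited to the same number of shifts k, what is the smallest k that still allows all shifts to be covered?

With 7 agents and 14 worker-slots to fill, someone must work at least ⌈14/7⌉ = 2 shifts, so k ≥ 2.
k = 2 works: Mon-PM→Fong+Kahale, Tue-AM→Osei, Tue-PM→Fong+Kahale, Wed-AM→Wu, Wed-PM→Kowalski, Thu-AM→Wu+Kowalski, Thu-PM→Espinoza, Fri-AM→Osei, Fri-PM→Cho, Sat-AM→Espinoza, Sat-PM→Cho.
Loads: Osei 2, Cho 2, Espinoza 2, Wu 2, Kowalski 2, Fong 2, Kahale 2 — all ≤ 2.

2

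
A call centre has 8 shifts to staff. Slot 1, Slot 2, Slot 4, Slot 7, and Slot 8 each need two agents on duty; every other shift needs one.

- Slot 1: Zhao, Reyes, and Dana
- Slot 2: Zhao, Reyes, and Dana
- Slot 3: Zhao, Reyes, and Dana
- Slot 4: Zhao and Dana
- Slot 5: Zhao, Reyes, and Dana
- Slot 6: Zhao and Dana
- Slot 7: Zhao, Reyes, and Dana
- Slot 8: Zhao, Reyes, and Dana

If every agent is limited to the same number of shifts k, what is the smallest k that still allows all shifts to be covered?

5

With 3 agents and 13 worker-slots to fill, someone must work at least ⌈13/3⌉ = 5 shifts, so k ≥ 5.
k = 5 works: Slot 1→Zhao+Reyes, Slot 2→Zhao+Reyes, Slot 3→Zhao, Slot 4→Zhao+Dana, Slot 5→Reyes, Slot 6→Zhao, Slot 7→Reyes+Dana, Slot 8→Reyes+Dana.
Loads: Zhao 5, Reyes 5, Dana 3 — all ≤ 5.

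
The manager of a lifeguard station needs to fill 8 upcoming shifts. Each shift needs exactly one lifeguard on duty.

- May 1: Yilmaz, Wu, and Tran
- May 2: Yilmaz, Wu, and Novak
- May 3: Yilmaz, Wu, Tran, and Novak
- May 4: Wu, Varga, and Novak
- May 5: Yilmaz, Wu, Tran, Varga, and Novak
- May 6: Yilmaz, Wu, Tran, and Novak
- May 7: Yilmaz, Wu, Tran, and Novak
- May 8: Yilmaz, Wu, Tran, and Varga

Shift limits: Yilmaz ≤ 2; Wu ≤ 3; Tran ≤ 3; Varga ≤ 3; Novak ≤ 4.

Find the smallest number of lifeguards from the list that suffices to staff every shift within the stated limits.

8 slots to fill and no one can take more than 4, so at least ⌈8/4⌉ = 2 lifeguards are needed.
Any 2 lifeguards together have capacity at most 4+3 = 7 < 8 slots, so 2 can never suffice.
Yilmaz, Wu, and Tran alone can cover everything: May 1→Yilmaz, May 2→Yilmaz, May 3→Wu, May 4→Wu, May 5→Wu, May 6→Tran, May 7→Tran, May 8→Tran.

3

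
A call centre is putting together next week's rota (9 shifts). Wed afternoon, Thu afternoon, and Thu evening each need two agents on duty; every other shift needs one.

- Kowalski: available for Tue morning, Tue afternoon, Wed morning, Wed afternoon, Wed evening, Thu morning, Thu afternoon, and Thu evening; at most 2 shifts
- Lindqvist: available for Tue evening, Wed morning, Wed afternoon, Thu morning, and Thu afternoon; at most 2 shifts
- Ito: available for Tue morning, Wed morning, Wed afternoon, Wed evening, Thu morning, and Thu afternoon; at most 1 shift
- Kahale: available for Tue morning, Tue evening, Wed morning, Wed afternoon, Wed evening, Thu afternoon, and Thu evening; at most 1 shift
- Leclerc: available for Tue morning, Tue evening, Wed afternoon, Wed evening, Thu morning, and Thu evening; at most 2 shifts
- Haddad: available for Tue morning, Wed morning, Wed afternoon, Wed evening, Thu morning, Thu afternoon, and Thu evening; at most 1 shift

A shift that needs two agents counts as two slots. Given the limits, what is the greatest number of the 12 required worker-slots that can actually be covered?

Total capacity across all agents is 2+2+1+1+2+1 = 9, and 12 slots are needed, so at most 9 can be filled.
An assignment achieving 9: Tue morning→Ito, Tue afternoon→Kowalski, Tue evening→Lindqvist, Wed morning→Lindqvist, Wed evening→Leclerc, Thu morning→Leclerc, Thu afternoon→Haddad, Thu evening→Kowalski+Kahale.
Loads: Kowalski 2/2, Lindqvist 2/2, Ito 1/1, Kahale 1/1, Leclerc 2/2, Haddad 1/1.

9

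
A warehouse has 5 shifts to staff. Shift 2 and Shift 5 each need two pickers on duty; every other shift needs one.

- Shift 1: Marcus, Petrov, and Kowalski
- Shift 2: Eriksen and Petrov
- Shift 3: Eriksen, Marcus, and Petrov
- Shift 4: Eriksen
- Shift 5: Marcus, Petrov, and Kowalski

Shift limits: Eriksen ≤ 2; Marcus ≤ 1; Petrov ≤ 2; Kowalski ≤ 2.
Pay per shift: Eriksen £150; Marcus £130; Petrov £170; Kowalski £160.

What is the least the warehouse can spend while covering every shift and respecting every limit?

£1090

Shift 2 can only be covered by Eriksen and Petrov, so that assignment is forced.
Shift 4 can only be covered by Eriksen, so that assignment is forced.
Picking the cheapest available picker for each shift independently would cost £1020, but that ignores the shift limits.
An optimal schedule: Shift 1→Kowalski, Shift 2→Eriksen+Petrov, Shift 3→Marcus, Shift 4→Eriksen, Shift 5→Petrov+Kowalski.
Total: 160 + 150 + 170 + 130 + 150 + 170 + 160 = £1090.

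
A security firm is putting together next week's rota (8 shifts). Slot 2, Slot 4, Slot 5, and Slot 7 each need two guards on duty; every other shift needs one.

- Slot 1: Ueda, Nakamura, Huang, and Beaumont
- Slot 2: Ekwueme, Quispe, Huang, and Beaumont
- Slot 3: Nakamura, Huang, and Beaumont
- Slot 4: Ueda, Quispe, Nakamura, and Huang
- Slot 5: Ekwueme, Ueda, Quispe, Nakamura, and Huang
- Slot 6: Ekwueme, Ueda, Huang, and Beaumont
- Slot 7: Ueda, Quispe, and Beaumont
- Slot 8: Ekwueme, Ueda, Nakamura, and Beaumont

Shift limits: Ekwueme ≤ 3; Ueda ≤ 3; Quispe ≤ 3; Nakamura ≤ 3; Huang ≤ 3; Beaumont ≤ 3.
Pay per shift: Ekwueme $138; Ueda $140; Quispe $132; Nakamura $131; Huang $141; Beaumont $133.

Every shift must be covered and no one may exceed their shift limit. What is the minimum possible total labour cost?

Picking the cheapest available guard for each shift independently would cost $1582, but that ignores the shift limits.
An optimal schedule: Slot 1→Nakamura, Slot 2→Beaumont+Ekwueme, Slot 3→Nakamura, Slot 4→Nakamura+Quispe, Slot 5→Quispe+Ekwueme, Slot 6→Beaumont, Slot 7→Quispe+Beaumont, Slot 8→Ekwueme.
Total: 131 + 133 + 138 + 131 + 131 + 132 + 132 + 138 + 133 + 132 + 133 + 138 = $1602.

$1602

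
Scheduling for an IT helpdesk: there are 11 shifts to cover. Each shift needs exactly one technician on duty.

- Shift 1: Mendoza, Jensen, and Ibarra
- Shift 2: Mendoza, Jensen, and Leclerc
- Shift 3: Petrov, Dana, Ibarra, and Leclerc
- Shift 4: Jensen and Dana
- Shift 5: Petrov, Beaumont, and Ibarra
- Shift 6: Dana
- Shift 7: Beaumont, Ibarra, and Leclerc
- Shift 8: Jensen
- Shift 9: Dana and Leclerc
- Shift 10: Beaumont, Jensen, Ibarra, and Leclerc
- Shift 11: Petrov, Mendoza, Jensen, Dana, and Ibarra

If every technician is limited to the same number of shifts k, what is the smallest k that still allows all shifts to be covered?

2

With 7 technicians and 11 worker-slots to fill, someone must work at least ⌈11/7⌉ = 2 shifts, so k ≥ 2.
k = 2 works: Shift 1→Mendoza, Shift 2→Mendoza, Shift 3→Petrov, Shift 4→Jensen, Shift 5→Petrov, Shift 6→Dana, Shift 7→Beaumont, Shift 8→Jensen, Shift 9→Dana, Shift 10→Beaumont, Shift 11→Ibarra.
Loads: Petrov 2, Beaumont 2, Mendoza 2, Jensen 2, Dana 2, Ibarra 1, Leclerc 0 — all ≤ 2.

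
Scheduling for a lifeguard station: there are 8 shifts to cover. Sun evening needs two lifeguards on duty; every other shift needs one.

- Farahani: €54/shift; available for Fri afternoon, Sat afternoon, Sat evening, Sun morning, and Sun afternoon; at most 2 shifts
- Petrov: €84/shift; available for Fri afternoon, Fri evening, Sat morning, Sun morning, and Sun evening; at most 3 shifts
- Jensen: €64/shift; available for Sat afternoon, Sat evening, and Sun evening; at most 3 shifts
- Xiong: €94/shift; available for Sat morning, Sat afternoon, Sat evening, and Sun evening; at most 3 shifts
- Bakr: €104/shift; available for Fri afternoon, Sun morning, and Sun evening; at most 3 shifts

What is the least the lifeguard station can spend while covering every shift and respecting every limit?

Fri evening can only be covered by Petrov, so that assignment is forced.
Sun afternoon can only be covered by Farahani, so that assignment is forced.
Picking the cheapest available lifeguard for each shift independently would cost €586, but that ignores the shift limits.
An optimal schedule: Fri afternoon→Farahani, Fri evening→Petrov, Sat morning→Petrov, Sat afternoon→Jensen, Sat evening→Jensen, Sun morning→Petrov, Sun afternoon→Farahani, Sun evening→Jensen+Xiong.
Total: 54 + 84 + 84 + 64 + 64 + 84 + 54 + 64 + 94 = €646.

€646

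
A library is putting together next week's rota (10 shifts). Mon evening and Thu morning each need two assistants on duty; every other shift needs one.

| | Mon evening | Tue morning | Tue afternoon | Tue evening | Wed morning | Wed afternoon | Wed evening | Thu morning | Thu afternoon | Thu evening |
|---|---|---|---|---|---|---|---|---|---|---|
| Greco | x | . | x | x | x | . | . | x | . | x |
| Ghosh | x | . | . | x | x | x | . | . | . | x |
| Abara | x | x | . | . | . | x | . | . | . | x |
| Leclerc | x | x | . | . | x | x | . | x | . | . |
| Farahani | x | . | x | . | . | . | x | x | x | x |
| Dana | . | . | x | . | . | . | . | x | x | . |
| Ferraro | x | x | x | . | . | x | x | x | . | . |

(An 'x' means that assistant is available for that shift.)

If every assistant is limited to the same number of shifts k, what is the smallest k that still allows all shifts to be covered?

2

With 7 assistants and 12 worker-slots to fill, someone must work at least ⌈12/7⌉ = 2 shifts, so k ≥ 2.
k = 2 works: Mon evening→Abara+Leclerc, Tue morning→Abara, Tue afternoon→Dana, Tue evening→Greco, Wed morning→Greco, Wed afternoon→Ghosh, Wed evening→Farahani, Thu morning→Leclerc+Dana, Thu afternoon→Farahani, Thu evening→Ghosh.
Loads: Greco 2, Ghosh 2, Abara 2, Leclerc 2, Farahani 2, Dana 2, Ferraro 0 — all ≤ 2.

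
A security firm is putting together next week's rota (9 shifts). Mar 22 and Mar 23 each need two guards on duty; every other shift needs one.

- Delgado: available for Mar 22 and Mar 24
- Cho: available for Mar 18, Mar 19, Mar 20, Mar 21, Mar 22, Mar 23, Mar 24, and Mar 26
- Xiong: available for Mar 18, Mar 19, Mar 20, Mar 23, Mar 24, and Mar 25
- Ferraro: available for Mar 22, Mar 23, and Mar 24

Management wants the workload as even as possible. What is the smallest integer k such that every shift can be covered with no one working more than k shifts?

With 4 guards and 11 worker-slots to fill, someone must work at least ⌈11/4⌉ = 3 shifts, so k ≥ 3.
k = 3 is infeasible (exhaustive check).
k = 4 works: Mar 18→Cho, Mar 19→Cho, Mar 20→Xiong, Mar 21→Cho, Mar 22→Delgado+Ferraro, Mar 23→Xiong+Ferraro, Mar 24→Delgado, Mar 25→Xiong, Mar 26→Cho.
Loads: Delgado 2, Cho 4, Xiong 3, Ferraro 2 — all ≤ 4.

4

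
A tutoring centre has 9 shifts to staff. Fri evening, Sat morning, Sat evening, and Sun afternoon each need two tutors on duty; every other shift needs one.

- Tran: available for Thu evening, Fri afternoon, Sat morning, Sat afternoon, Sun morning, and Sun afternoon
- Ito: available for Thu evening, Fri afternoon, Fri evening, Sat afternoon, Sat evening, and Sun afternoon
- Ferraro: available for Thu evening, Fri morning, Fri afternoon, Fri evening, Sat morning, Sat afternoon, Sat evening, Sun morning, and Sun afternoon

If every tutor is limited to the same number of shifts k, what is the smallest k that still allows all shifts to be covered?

5

With 3 tutors and 13 worker-slots to fill, someone must work at least ⌈13/3⌉ = 5 shifts, so k ≥ 5.
k = 5 works: Thu evening→Tran, Fri morning→Ferraro, Fri afternoon→Tran, Fri evening→Ito+Ferraro, Sat morning→Tran+Ferraro, Sat afternoon→Tran, Sat evening→Ito+Ferraro, Sun morning→Tran, Sun afternoon→Ito+Ferraro.
Loads: Tran 5, Ito 3, Ferraro 5 — all ≤ 5.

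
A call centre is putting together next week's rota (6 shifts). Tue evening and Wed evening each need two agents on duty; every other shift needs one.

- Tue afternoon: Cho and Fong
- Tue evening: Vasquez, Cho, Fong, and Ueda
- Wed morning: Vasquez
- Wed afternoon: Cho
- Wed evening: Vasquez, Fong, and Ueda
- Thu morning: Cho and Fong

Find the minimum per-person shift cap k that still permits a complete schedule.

2

With 4 agents and 8 worker-slots to fill, someone must work at least ⌈8/4⌉ = 2 shifts, so k ≥ 2.
k = 2 works: Tue afternoon→Cho, Tue evening→Fong+Ueda, Wed morning→Vasquez, Wed afternoon→Cho, Wed evening→Vasquez+Ueda, Thu morning→Fong.
Loads: Vasquez 2, Cho 2, Fong 2, Ueda 2 — all ≤ 2.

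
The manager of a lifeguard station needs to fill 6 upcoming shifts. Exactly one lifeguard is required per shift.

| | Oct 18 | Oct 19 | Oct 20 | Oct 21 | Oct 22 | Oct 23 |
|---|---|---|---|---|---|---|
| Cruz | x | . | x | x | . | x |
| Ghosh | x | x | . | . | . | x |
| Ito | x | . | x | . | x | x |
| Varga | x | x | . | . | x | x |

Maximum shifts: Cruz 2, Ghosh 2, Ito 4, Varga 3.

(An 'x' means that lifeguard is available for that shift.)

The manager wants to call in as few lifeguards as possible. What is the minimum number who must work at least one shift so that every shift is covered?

3

6 slots to fill and no one can take more than 4, so at least ⌈6/4⌉ = 2 lifeguards are needed.
No set of 2 lifeguards can cover every shift (each such set leaves at least one shift with no one available or exceeds a cap).
Cruz, Ghosh, and Ito alone can cover everything: Oct 18→Ghosh, Oct 19→Ghosh, Oct 20→Cruz, Oct 21→Cruz, Oct 22→Ito, Oct 23→Ito.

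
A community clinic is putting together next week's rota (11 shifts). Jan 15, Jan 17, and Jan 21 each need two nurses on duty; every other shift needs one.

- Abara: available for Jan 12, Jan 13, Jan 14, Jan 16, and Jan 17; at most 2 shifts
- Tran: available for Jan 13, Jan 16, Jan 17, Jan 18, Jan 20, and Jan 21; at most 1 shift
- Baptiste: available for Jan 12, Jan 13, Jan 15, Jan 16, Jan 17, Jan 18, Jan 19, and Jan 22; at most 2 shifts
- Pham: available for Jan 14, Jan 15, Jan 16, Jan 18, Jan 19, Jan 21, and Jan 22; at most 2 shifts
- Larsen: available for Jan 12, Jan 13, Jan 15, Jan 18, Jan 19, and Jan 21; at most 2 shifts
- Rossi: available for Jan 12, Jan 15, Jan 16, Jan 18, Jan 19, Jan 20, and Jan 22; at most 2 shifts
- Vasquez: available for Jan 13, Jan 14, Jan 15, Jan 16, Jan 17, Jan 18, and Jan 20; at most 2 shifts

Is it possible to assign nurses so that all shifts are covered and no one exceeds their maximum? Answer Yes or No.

Total capacity is 2+1+2+2+2+2+2 = 13 but 14 worker-slots are needed — infeasible.

No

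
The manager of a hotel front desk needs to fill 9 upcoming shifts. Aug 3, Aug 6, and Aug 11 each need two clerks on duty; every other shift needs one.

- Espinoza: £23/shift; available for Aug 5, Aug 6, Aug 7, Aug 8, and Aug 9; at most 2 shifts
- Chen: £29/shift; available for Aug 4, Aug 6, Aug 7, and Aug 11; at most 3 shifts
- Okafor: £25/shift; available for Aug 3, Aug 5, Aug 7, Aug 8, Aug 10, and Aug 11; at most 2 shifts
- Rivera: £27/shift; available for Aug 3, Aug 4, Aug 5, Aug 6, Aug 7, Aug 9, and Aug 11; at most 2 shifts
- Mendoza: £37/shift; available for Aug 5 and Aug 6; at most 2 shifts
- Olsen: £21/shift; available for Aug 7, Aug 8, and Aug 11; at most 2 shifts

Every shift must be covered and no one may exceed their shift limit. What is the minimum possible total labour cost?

£316

Aug 3 can only be covered by Okafor and Rivera, so that assignment is forced.
Aug 10 can only be covered by Okafor, so that assignment is forced.
Picking the cheapest available clerk for each shift independently would cost £288, but that ignores the shift limits.
An optimal schedule: Aug 3→Okafor+Rivera, Aug 4→Chen, Aug 5→Rivera, Aug 6→Chen+Mendoza, Aug 7→Olsen, Aug 8→Espinoza, Aug 9→Espinoza, Aug 10→Okafor, Aug 11→Chen+Olsen.
Total: 25 + 27 + 29 + 27 + 29 + 37 + 21 + 23 + 23 + 25 + 29 + 21 = £316.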